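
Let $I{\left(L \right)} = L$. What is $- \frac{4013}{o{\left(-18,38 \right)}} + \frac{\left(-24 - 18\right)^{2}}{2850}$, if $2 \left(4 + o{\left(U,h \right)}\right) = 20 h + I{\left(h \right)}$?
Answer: $- \frac{358009}{37525} \approx -9.5405$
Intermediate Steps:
$o{\left(U,h \right)} = -4 + \frac{21 h}{2}$ ($o{\left(U,h \right)} = -4 + \frac{20 h + h}{2} = -4 + \frac{21 h}{2}$)
$- \frac{4013}{o{\left(-18,38 \right)}} + \frac{\left(-24 - 18\right)^{2}}{2850} = - \frac{4013}{-4 + \frac{21}{2} \cdot 38} + \frac{\left(-24 - 18\right)^{2}}{2850} = - \frac{4013}{-4 + 399} + \left(-42\right)^{2} \cdot \frac{1}{2850} = - \frac{4013}{395} + 1764 \cdot \frac{1}{2850} = \left(-4013\right) \frac{1}{395} + \frac{294}{475} = - \frac{4013}{395} + \frac{294}{475} = - \frac{358009}{37525}$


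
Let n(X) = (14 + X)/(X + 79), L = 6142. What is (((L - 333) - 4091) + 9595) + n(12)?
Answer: 79193/7 ≈ 11313.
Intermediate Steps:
n(X) = (14 + X)/(79 + X)
(((L - 333) - 4091) + 9595) + n(12) = (((6142 - 333) - 4091) + 9595) + (14 + 12)/(79 + 12) = ((5809 - 4091) + 9595) + 26/91 = (1718 + 9595) + (1/91)*26 = 11313 + 2/7 = 79193/7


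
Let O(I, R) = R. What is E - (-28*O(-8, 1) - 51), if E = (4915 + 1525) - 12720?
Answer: -6201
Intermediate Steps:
E = -6280 (E = 6440 - 12720 = -6280)
E - (-28*O(-8, 1) - 51) = -6280 - (-28*1 - 51) = -6280 - (-28 - 51) = -6280 - 1*(-79) = -6280 + 79 = -6201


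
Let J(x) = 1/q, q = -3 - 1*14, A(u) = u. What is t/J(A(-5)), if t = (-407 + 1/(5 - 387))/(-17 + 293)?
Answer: 881025/35144 ≈ 25.069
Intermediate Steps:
q = -17 (q = -3 - 14 = -17)
t = -51825/35144 (t = (-407 + 1/(-382))/276 = (-407 - 1/382)*(1/276) = -155475/382*1/276 = -51825/35144 ≈ -1.4746)
J(x) = -1/17 (J(x) = 1/(-17) = -1/17)
t/J(A(-5)) = -51825/(35144*(-1/17)) = -51825/35144*(-17) = 881025/35144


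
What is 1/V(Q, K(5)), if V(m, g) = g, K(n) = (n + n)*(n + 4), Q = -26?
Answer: 1/90 ≈ 0.011111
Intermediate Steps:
K(n) = 2*n*(4 + n) (K(n) = (2*n)*(4 + n) = 2*n*(4 + n))
1/V(Q, K(5)) = 1/(2*5*(4 + 5)) = 1/(2*5*9) = 1/90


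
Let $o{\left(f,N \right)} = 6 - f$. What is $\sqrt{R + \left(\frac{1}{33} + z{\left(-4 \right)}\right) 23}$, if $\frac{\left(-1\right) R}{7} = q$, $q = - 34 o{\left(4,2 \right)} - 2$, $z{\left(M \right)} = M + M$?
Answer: $\frac{\sqrt{333993}}{33} \approx 17.513$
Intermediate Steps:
$z{\left(M \right)} = 2 M$
$q = -70$ ($q = - 34 \left(6 - 4\right) - 2 = \left(-34\right) 2 - 2 = -68 - 2 = -70$)
$R = 490$ ($R = \left(-7\right) \left(-70\right) = 490$)
$\sqrt{R + \left(\frac{1}{33} + z{\left(-4 \right)}\right) 23} = \sqrt{490 + \left(\frac{1}{33} + 2 \left(-4\right)\right) 23} = \sqrt{490 + \left(\frac{1}{33} - 8\right) 23} = \sqrt{490 - \frac{6049}{33}} = \sqrt{\frac{10121}{33}} = \frac{\sqrt{333993}}{33}$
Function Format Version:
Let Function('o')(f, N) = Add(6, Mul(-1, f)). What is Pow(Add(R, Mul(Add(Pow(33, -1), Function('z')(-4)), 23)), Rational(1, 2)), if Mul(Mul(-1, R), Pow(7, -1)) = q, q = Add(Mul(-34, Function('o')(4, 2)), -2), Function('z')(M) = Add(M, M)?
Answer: Mul(Rational(1, 33), Pow(333993, Rational(1, 2))) ≈ 17.513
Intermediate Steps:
Function('z')(M) = Mul(2, M)
q = -70 (q = Add(Mul(-34, Add(6, Mul(-1, 4))), -2) = Add(Mul(-34, Add(6, -4)), -2) = Add(Mul(-34, 2), -2) = Add(-68, -2) = -70)
R = 490 (R = Mul(-7, -70) = 490)
Pow(Add(R, Mul(Add(Pow(33, -1), Function('z')(-4)), 23)), Rational(1, 2)) = Pow(Add(490, Mul(Add(Pow(33, -1), Mul(2, -4)), 23)), Rational(1, 2)) = Pow(Add(490, Mul(Add(Rational(1, 33), -8), 23)), Rational(1, 2)) = Pow(Add(490, Mul(Rational(-263, 33), 23)), Rational(1, 2)) = Pow(Add(490, Rational(-6049, 33)), Rational(1, 2)) = Pow(Rational(10121, 33), Rational(1, 2)) = Mul(Rational(1, 33), Pow(333993, Rational(1, 2)))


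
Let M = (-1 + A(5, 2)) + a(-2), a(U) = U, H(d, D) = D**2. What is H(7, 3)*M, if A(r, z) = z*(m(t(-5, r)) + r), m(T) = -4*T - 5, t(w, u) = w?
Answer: 333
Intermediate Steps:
m(T) = -5 - 4*T
A(r, z) = z*(15 + r) (A(r, z) = z*((-5 - 4*(-5)) + r) = z*((-5 + 20) + r) = z*(15 + r))
M = 37 (M = (-1 + 2*(15 + 5)) - 2 = (-1 + 2*20) - 2 = (-1 + 40) - 2 = 39 - 2 = 37)
H(7, 3)*M = 3**2*37 = 9*37 = 333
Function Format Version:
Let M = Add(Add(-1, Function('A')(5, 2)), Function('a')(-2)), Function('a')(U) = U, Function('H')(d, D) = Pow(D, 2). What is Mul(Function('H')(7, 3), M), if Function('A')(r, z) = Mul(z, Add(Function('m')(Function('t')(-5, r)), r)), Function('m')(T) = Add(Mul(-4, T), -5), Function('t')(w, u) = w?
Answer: 333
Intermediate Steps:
Function('m')(T) = Add(-5, Mul(-4, T))
Function('A')(r, z) = Mul(z, Add(15, r)) (Function('A')(r, z) = Mul(z, Add(Add(-5, Mul(-4, -5)), r)) = Mul(z, Add(Add(-5, 20), r)) = Mul(z, Add(15, r)))
M = 37 (M = Add(Add(-1, Mul(2, Add(15, 5))), -2) = Add(Add(-1, Mul(2, 20)), -2) = Add(Add(-1, 40), -2) = Add(39, -2) = 37)
Mul(Function('H')(7, 3), M) = Mul(Pow(3, 2), 37) = Mul(9, 37) = 333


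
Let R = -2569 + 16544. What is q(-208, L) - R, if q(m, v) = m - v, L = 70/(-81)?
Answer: -1148753/81 ≈ -14182.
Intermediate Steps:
L = -70/81 (L = 70*(-1/81) = -70/81 ≈ -0.86420)
R = 13975
q(-208, L) - R = (-208 - 1*(-70/81)) - 1*13975 = (-208 + 70/81) - 13975 = -16778/81 - 13975 = -1148753/81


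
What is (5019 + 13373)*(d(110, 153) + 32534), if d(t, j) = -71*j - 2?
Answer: 398536248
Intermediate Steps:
d(t, j) = -2 - 71*j
(5019 + 13373)*(d(110, 153) + 32534) = (5019 + 13373)*((-2 - 71*153) + 32534) = 18392*((-2 - 10863) + 32534) = 18392*(-10865 + 32534) = 18392*21669 = 398536248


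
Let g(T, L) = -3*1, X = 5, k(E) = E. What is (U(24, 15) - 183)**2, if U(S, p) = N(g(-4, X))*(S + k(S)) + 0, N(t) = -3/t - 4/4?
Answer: 33489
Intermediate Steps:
g(T, L) = -3
N(t) = -1 - 3/t (N(t) = -3/t - 4*1/4 = -3/t - 1 = -1 - 3/t)
U(S, p) = 0 (U(S, p) = ((-3 - 1*(-3))/(-3))*(S + S) + 0 = (-(-3 + 3)/3)*(2*S) + 0 = (-1/3*0)*(2*S) + 0 = 0*(2*S) + 0 = 0 + 0 = 0)
(U(24, 15) - 183)**2 = (0 - 183)**2 = (-183)**2 = 33489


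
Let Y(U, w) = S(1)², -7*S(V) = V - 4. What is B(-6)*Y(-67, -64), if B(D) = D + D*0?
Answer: -54/49 ≈ -1.1020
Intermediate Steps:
S(V) = 4/7 - V/7 (S(V) = -(V - 4)/7 = -(-4 + V)/7 = 4/7 - V/7)
Y(U, w) = 9/49 (Y(U, w) = (4/7 - ⅐*1)² = (4/7 - ⅐)² = (3/7)² = 9/49)
B(D) = D (B(D) = D + 0 = D)
B(-6)*Y(-67, -64) = -6*9/49 = -54/49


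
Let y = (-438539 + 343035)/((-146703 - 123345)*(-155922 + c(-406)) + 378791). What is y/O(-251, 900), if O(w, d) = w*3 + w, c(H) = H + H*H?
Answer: -23876/576594587843 ≈ -4.1409e-8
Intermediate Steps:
c(H) = H + H²
O(w, d) = 4*w (O(w, d) = 3*w + w = 4*w)
y = 95504/2297189593 (y = (-438539 + 343035)/((-146703 - 123345)*(-155922 - 406*(1 - 406)) + 378791) = -95504/(-270048*(-155922 - 406*(-405)) + 378791) = -95504/(-270048*(-155922 + 164430) + 378791) = -95504/(-270048*8508 + 378791) = -95504/(-2297568384 + 378791) = -95504/(-2297189593) = -95504*(-1/2297189593) = 95504/2297189593 ≈ 4.1574e-5)
y/O(-251, 900) = 95504/(2297189593*((4*(-251)))) = (95504/2297189593)/(-1004) = (95504/2297189593)*(-1/1004) = -23876/576594587843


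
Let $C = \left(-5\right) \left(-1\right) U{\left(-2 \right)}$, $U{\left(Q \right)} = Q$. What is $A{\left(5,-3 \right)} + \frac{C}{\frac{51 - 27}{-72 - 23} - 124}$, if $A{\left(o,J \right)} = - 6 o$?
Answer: $- \frac{176585}{5902} \approx -29.92$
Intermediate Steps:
$C = -10$ ($C = \left(-5\right) \left(-1\right) \left(-2\right) = 5 \left(-2\right) = -10$)
$A{\left(5,-3 \right)} + \frac{C}{\frac{51 - 27}{-72 - 23} - 124} = \left(-6\right) 5 - \frac{10}{\frac{51 - 27}{-72 - 23} - 124} = -30 - \frac{10}{\frac{24}{-95} - 124} = -30 - \frac{10}{24 \left(- \frac{1}{95}\right) - 124} = -30 - \frac{10}{- \frac{24}{95} - 124} = -30 - \frac{10}{- \frac{11804}{95}} = -30 - - \frac{475}{5902} = -30 + \frac{475}{5902} = - \frac{176585}{5902}$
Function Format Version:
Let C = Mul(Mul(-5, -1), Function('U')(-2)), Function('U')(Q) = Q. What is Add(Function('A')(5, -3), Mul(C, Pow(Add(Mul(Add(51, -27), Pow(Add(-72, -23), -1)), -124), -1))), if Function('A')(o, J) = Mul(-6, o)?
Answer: Rational(-176585, 5902) ≈ -29.920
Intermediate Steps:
C = -10 (C = Mul(Mul(-5, -1), -2) = Mul(5, -2) = -10)
Add(Function('A')(5, -3), Mul(C, Pow(Add(Mul(Add(51, -27), Pow(Add(-72, -23), -1)), -124), -1))) = Add(Mul(-6, 5), Mul(-10, Pow(Add(Mul(Add(51, -27), Pow(Add(-72, -23), -1)), -124), -1))) = Add(-30, Mul(-10, Pow(Add(Mul(24, Pow(-95, -1)), -124), -1))) = Add(-30, Mul(-10, Pow(Add(Mul(24, Rational(-1, 95)), -124), -1))) = Add(-30, Mul(-10, Pow(Add(Rational(-24, 95), -124), -1))) = Add(-30, Mul(-10, Pow(Rational(-11804, 95), -1))) = Add(-30, Mul(-10, Rational(-95, 11804))) = Add(-30, Rational(475, 5902)) = Rational(-176585, 5902)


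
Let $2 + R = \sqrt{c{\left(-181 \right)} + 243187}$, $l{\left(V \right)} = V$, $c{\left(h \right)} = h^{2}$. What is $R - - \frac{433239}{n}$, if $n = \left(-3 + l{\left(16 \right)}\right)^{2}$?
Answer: $\frac{432901}{169} + 2 \sqrt{68987} \approx 3086.9$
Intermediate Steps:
$n = 169$ ($n = \left(-3 + 16\right)^{2} = 13^{2} = 169$)
$R = -2 + 2 \sqrt{68987}$ ($R = -2 + \sqrt{\left(-181\right)^{2} + 243187} = -2 + \sqrt{32761 + 243187} = -2 + \sqrt{275948} = -2 + 2 \sqrt{68987} \approx 523.31$)
$R - - \frac{433239}{n} = \left(-2 + 2 \sqrt{68987}\right) - - \frac{433239}{169} = \left(-2 + 2 \sqrt{68987}\right) + \frac{433239}{169} = \frac{432901}{169} + 2 \sqrt{68987}$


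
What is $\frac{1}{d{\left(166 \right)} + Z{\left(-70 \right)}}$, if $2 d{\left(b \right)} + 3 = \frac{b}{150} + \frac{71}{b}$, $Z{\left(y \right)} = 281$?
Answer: $\frac{24900}{6978653} \approx 0.003568$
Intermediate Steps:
$d{\left(b \right)} = - \frac{3}{2} + \frac{b}{300} + \frac{71}{2 b}$ ($d{\left(b \right)} = - \frac{3}{2} + \frac{\frac{b}{150} + \frac{71}{b}}{2} = - \frac{3}{2} + \frac{\frac{71}{b} + \frac{b}{150}}{2} = - \frac{3}{2} + \left(\frac{b}{300} + \frac{71}{2 b}\right) = - \frac{3}{2} + \frac{b}{300} + \frac{71}{2 b}$)
$\frac{1}{d{\left(166 \right)} + Z{\left(-70 \right)}} = \frac{1}{\frac{10650 + 166 \left(-450 + 166\right)}{300 \cdot 166} + 281} = \frac{1}{\frac{1}{300} \cdot \frac{1}{166} \left(10650 + 166 \left(-284\right)\right) + 281} = \frac{1}{\frac{1}{300} \cdot \frac{1}{166} \left(10650 - 47144\right) + 281} = \frac{1}{\frac{1}{300} \cdot \frac{1}{166} \left(-36494\right) + 281} = \frac{1}{- \frac{18247}{24900} + 281} = \frac{1}{\frac{6978653}{24900}} = \frac{24900}{6978653}$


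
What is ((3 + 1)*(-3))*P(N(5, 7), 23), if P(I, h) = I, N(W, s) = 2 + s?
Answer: -108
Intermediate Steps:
((3 + 1)*(-3))*P(N(5, 7), 23) = ((3 + 1)*(-3))*(2 + 7) = (4*(-3))*9 = -12*9 = -108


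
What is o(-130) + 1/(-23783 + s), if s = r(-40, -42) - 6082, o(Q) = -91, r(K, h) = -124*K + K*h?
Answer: -2113476/23225 ≈ -91.000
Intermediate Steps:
s = 558 (s = -40*(-124 - 42) - 6082 = -40*(-166) - 6082 = 6640 - 6082 = 558)
o(-130) + 1/(-23783 + s) = -91 + 1/(-23783 + 558) = -91 + 1/(-23225) = -91 - 1/23225 = -2113476/23225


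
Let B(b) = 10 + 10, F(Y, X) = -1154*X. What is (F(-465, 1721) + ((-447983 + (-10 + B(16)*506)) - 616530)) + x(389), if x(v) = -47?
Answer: -3040484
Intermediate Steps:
B(b) = 20
(F(-465, 1721) + ((-447983 + (-10 + B(16)*506)) - 616530)) + x(389) = (-1154*1721 + ((-447983 + (-10 + 20*506)) - 616530)) - 47 = (-1986034 + ((-447983 + (-10 + 10120)) - 616530)) - 47 = (-1986034 + ((-447983 + 10110) - 616530)) - 47 = (-1986034 + (-437873 - 616530)) - 47 = (-1986034 - 1054403) - 47 = -3040437 - 47 = -3040484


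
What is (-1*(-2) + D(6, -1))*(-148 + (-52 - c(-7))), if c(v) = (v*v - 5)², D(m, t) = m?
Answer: -17088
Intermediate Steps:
c(v) = (-5 + v²)² (c(v) = (v² - 5)² = (-5 + v²)²)
(-1*(-2) + D(6, -1))*(-148 + (-52 - c(-7))) = (-1*(-2) + 6)*(-148 + (-52 - (-5 + (-7)²)²)) = (2 + 6)*(-148 + (-52 - (-5 + 49)²)) = 8*(-148 + (-52 - 1*44²)) = 8*(-148 + (-52 - 1*1936)) = 8*(-148 + (-52 - 1936)) = 8*(-148 - 1988) = 8*(-2136) = -17088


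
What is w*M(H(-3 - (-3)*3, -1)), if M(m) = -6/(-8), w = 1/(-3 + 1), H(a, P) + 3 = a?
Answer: -3/8 ≈ -0.37500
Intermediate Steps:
H(a, P) = -3 + a
w = -1/2 (w = 1/(-2) = -1/2 ≈ -0.50000)
M(m) = 3/4 (M(m) = -6*(-1/8) = 3/4)
w*M(H(-3 - (-3)*3, -1)) = -1/2*3/4 = -3/8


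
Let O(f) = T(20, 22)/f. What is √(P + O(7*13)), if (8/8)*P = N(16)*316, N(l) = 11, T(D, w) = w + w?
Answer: 2*√7197190/91 ≈ 58.962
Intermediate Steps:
T(D, w) = 2*w
O(f) = 44/f (O(f) = (2*22)/f = 44/f)
P = 3476 (P = 11*316 = 3476)
√(P + O(7*13)) = √(3476 + 44/((7*13))) = √(3476 + 44/91) = √(316360/91) = 2*√7197190/91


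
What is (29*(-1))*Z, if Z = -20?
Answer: 580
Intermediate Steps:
(29*(-1))*Z = (29*(-1))*(-20) = -29*(-20) = 580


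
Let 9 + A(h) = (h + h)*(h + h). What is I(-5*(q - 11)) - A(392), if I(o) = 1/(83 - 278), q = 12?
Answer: -119856166/195 ≈ -6.1465e+5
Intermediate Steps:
I(o) = -1/195 (I(o) = 1/(-195) = -1/195)
A(h) = -9 + 4*h**2 (A(h) = -9 + (h + h)*(h + h) = -9 + (2*h)*(2*h) = -9 + 4*h**2)
I(-5*(q - 11)) - A(392) = -1/195 - (-9 + 4*392**2) = -1/195 - (-9 + 4*153664) = -1/195 - (-9 + 614656) = -1/195 - 1*614647 = -1/195 - 614647 = -119856166/195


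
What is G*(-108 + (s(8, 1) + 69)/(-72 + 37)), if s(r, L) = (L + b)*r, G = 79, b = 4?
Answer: -307231/35 ≈ -8778.0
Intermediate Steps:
s(r, L) = r*(4 + L) (s(r, L) = (L + 4)*r = (4 + L)*r = r*(4 + L))
G*(-108 + (s(8, 1) + 69)/(-72 + 37)) = 79*(-108 + (8*(4 + 1) + 69)/(-72 + 37)) = 79*(-108 + (8*5 + 69)/(-35)) = 79*(-108 + (40 + 69)*(-1/35)) = 79*(-108 + 109*(-1/35)) = 79*(-108 - 109/35) = 79*(-3889/35) = -307231/35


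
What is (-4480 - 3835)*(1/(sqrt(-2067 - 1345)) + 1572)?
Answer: -13071180 + 8315*I*sqrt(853)/1706 ≈ -1.3071e+7 + 142.35*I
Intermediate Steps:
(-4480 - 3835)*(1/(sqrt(-2067 - 1345)) + 1572) = -8315*(1/(sqrt(-3412)) + 1572) = -8315*(1/(2*I*sqrt(853)) + 1572) = -8315*(-I*sqrt(853)/1706 + 1572) = -8315*(1572 - I*sqrt(853)/1706) = -13071180 + 8315*I*sqrt(853)/1706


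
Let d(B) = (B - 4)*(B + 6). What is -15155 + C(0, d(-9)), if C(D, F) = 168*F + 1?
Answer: -8602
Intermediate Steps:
d(B) = (-4 + B)*(6 + B)
C(D, F) = 1 + 168*F
-15155 + C(0, d(-9)) = -15155 + (1 + 168*(-24 + (-9)² + 2*(-9))) = -15155 + (1 + 168*(-24 + 81 - 18)) = -15155 + (1 + 168*39) = -15155 + (1 + 6552) = -15155 + 6553 = -8602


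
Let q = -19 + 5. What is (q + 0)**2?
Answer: 196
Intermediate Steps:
q = -14
(q + 0)**2 = (-14 + 0)**2 = (-14)**2 = 196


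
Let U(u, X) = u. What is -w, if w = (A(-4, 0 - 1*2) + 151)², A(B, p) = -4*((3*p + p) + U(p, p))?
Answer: -36481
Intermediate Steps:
A(B, p) = -20*p (A(B, p) = -4*((3*p + p) + p) = -4*(4*p + p) = -20*p)
w = 36481 (w = (-20*(0 - 1*2) + 151)² = (-20*(0 - 2) + 151)² = (-20*(-2) + 151)² = (40 + 151)² = 191² = 36481)
-w = -1*36481 = -36481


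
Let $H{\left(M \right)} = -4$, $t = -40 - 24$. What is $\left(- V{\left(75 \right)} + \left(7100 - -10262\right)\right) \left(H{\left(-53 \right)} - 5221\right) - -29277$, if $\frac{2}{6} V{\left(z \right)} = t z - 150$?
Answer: $-168278423$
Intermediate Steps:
$t = -64$ ($t = -40 - 24 = -64$)
$V{\left(z \right)} = -450 - 192 z$ ($V{\left(z \right)} = 3 \left(- 64 z - 150\right) = 3 \left(-150 - 64 z\right) = -450 - 192 z$)
$\left(- V{\left(75 \right)} + \left(7100 - -10262\right)\right) \left(H{\left(-53 \right)} - 5221\right) - -29277 = \left(- (-450 - 14400) + \left(7100 - -10262\right)\right) \left(-4 - 5221\right) - -29277 = \left(- (-450 - 14400) + \left(7100 + 10262\right)\right) \left(-5225\right) + 29277 = \left(\left(-1\right) \left(-14850\right) + 17362\right) \left(-5225\right) + 29277 = \left(14850 + 17362\right) \left(-5225\right) + 29277 = 32212 \left(-5225\right) + 29277 = -168307700 + 29277 = -168278423$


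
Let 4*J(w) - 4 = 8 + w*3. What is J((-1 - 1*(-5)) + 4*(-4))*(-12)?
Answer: 72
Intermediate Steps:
J(w) = 3 + 3*w/4 (J(w) = 1 + (8 + w*3)/4 = 1 + (8 + 3*w)/4 = 1 + (2 + 3*w/4) = 3 + 3*w/4)
J((-1 - 1*(-5)) + 4*(-4))*(-12) = (3 + 3*((-1 - 1*(-5)) + 4*(-4))/4)*(-12) = (3 + 3*((-1 + 5) - 16)/4)*(-12) = (3 + 3*(4 - 16)/4)*(-12) = (3 + (3/4)*(-12))*(-12) = (3 - 9)*(-12) = -6*(-12) = 72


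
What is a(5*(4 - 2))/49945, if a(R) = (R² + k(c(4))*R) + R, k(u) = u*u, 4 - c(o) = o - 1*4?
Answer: 54/9989 ≈ 0.0054059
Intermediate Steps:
c(o) = 8 - o (c(o) = 4 - (o - 1*4) = 4 - (o - 4) = 4 - (-4 + o) = 4 + (4 - o) = 8 - o)
k(u) = u²
a(R) = R² + 17*R (a(R) = (R² + (8 - 1*4)²*R) + R = (R² + (8 - 4)²*R) + R = (R² + 4²*R) + R = (R² + 16*R) + R = R² + 17*R)
a(5*(4 - 2))/49945 = ((5*(4 - 2))*(17 + 5*(4 - 2)))/49945 = ((5*2)*(17 + 5*2))*(1/49945) = (10*(17 + 10))*(1/49945) = (10*27)*(1/49945) = 270*(1/49945) = 54/9989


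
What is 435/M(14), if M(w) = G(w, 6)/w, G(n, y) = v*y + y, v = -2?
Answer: -1015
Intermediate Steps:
G(n, y) = -y (G(n, y) = -2*y + y = -y)
M(w) = -6/w (M(w) = (-1*6)/w = -6/w)
435/M(14) = 435/((-6/14)) = 435/((-6*1/14)) = 435/(-3/7) = 435*(-7/3) = -1015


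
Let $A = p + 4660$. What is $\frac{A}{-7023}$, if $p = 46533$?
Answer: $- \frac{51193}{7023} \approx -7.2893$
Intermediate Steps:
$A = 51193$ ($A = 46533 + 4660 = 51193$)
$\frac{A}{-7023} = \frac{51193}{-7023} = 51193 \left(- \frac{1}{7023}\right) = - \frac{51193}{7023}$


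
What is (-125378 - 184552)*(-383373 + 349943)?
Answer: 10360959900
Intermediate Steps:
(-125378 - 184552)*(-383373 + 349943) = -309930*(-33430) = 10360959900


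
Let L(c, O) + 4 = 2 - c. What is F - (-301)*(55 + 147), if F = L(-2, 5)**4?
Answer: 60802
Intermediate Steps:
L(c, O) = -2 - c (L(c, O) = -4 + (2 - c) = -2 - c)
F = 0 (F = (-2 - 1*(-2))**4 = (-2 + 2)**4 = 0**4 = 0)
F - (-301)*(55 + 147) = 0 - (-301)*(55 + 147) = 0 - (-301)*202 = 0 - 1*(-60802) = 0 + 60802 = 60802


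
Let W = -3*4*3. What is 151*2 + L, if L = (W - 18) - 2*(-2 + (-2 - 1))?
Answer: 258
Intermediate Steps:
W = -36 (W = -12*3 = -36)
L = -44 (L = (-36 - 18) - 2*(-2 + (-2 - 1)) = -54 - 2*(-2 - 3) = -54 - 2*(-5) = -54 + 10 = -44)
151*2 + L = 151*2 - 44 = 302 - 44 = 258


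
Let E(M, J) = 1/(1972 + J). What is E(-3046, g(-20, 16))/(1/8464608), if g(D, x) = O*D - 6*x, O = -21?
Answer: 1058076/287 ≈ 3686.7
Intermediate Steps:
g(D, x) = -21*D - 6*x
E(-3046, g(-20, 16))/(1/8464608) = 1/((1972 + (-21*(-20) - 6*16))*(1/8464608)) = 1/((1972 + (420 - 96))*(1/8464608)) = 8464608/(1972 + 324) = 8464608/2296 = (1/2296)*8464608 = 1058076/287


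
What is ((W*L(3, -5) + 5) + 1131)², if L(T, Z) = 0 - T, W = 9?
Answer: 1229881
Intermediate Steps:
L(T, Z) = -T
((W*L(3, -5) + 5) + 1131)² = ((9*(-1*3) + 5) + 1131)² = ((9*(-3) + 5) + 1131)² = ((-27 + 5) + 1131)² = (-22 + 1131)² = 1109² = 1229881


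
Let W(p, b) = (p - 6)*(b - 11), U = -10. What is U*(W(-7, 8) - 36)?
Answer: -30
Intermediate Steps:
W(p, b) = (-11 + b)*(-6 + p) (W(p, b) = (-6 + p)*(-11 + b) = (-11 + b)*(-6 + p))
U*(W(-7, 8) - 36) = -10*((66 - 11*(-7) - 6*8 + 8*(-7)) - 36) = -10*((66 + 77 - 48 - 56) - 36) = -10*(39 - 36) = -10*3 = -30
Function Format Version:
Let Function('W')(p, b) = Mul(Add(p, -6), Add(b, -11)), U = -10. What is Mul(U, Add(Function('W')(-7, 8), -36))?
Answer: -30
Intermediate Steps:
Function('W')(p, b) = Mul(Add(-11, b), Add(-6, p)) (Function('W')(p, b) = Mul(Add(-6, p), Add(-11, b)) = Mul(Add(-11, b), Add(-6, p)))
Mul(U, Add(Function('W')(-7, 8), -36)) = Mul(-10, Add(Add(66, Mul(-11, -7), Mul(-6, 8), Mul(8, -7)), -36)) = Mul(-10, Add(Add(66, 77, -48, -56), -36)) = Mul(-10, Add(39, -36)) = Mul(-10, 3) = -30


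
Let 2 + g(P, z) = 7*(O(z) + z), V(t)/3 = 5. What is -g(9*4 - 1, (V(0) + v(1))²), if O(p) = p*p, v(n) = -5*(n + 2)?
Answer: 2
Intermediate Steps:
v(n) = -10 - 5*n (v(n) = -5*(2 + n) = -10 - 5*n)
V(t) = 15 (V(t) = 3*5 = 15)
O(p) = p²
g(P, z) = -2 + 7*z + 7*z² (g(P, z) = -2 + 7*(z² + z) = -2 + 7*(z + z²) = -2 + (7*z + 7*z²) = -2 + 7*z + 7*z²)
-g(9*4 - 1, (V(0) + v(1))²) = -(-2 + 7*(15 + (-10 - 5*1))² + 7*((15 + (-10 - 5*1))²)²) = -(-2 + 7*(15 + (-10 - 5))² + 7*((15 + (-10 - 5))²)²) = -(-2 + 7*(15 - 15)² + 7*((15 - 15)²)²) = -(-2 + 7*0² + 7*(0²)²) = -(-2 + 7*0 + 7*0²) = -(-2 + 0 + 7*0) = -(-2 + 0 + 0) = -1*(-2) = 2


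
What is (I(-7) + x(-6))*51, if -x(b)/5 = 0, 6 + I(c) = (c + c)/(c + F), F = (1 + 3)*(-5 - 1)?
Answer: -8772/31 ≈ -282.97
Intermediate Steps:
F = -24 (F = 4*(-6) = -24)
I(c) = -6 + 2*c/(-24 + c) (I(c) = -6 + (c + c)/(c - 24) = -6 + (2*c)/(-24 + c) = -6 + 2*c/(-24 + c))
x(b) = 0 (x(b) = -5*0 = 0)
(I(-7) + x(-6))*51 = (4*(36 - 1*(-7))/(-24 - 7) + 0)*51 = (4*(36 + 7)/(-31) + 0)*51 = (4*(-1/31)*43 + 0)*51 = (-172/31 + 0)*51 = -172/31*51 = -8772/31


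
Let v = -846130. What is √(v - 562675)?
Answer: I*√1408805 ≈ 1186.9*I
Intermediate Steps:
√(v - 562675) = √(-846130 - 562675) = √(-1408805) = I*√1408805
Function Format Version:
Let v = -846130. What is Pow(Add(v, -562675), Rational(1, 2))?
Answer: Mul(I, Pow(1408805, Rational(1, 2))) ≈ Mul(1186.9, I)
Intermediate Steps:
Pow(Add(v, -562675), Rational(1, 2)) = Pow(Add(-846130, -562675), Rational(1, 2)) = Pow(-1408805, Rational(1, 2)) = Mul(I, Pow(1408805, Rational(1, 2)))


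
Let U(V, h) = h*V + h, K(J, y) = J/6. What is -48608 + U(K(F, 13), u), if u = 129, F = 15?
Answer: -96313/2 ≈ -48157.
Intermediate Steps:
K(J, y) = J/6 (K(J, y) = J*(⅙) = J/6)
U(V, h) = h + V*h (U(V, h) = V*h + h = h + V*h)
-48608 + U(K(F, 13), u) = -48608 + 129*(1 + (⅙)*15) = -48608 + 129*(1 + 5/2) = -48608 + 129*(7/2) = -48608 + 903/2 = -96313/2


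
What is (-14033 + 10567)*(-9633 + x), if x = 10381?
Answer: -2592568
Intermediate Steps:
(-14033 + 10567)*(-9633 + x) = (-14033 + 10567)*(-9633 + 10381) = -3466*748 = -2592568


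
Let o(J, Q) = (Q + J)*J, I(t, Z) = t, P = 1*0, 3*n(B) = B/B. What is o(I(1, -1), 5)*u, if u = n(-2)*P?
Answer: 0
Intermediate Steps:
n(B) = 1/3 (n(B) = (B/B)/3 = (1/3)*1 = 1/3)
P = 0
o(J, Q) = J*(J + Q) (o(J, Q) = (J + Q)*J = J*(J + Q))
u = 0 (u = (1/3)*0 = 0)
o(I(1, -1), 5)*u = (1*(1 + 5))*0 = (1*6)*0 = 6*0 = 0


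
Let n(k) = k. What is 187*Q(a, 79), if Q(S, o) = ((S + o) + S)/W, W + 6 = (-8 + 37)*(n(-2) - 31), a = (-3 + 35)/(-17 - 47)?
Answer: -4862/321 ≈ -15.146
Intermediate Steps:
a = -½ (a = 32/(-64) = 32*(-1/64) = -½ ≈ -0.50000)
W = -963 (W = -6 + (-8 + 37)*(-2 - 31) = -6 + 29*(-33) = -6 - 957 = -963)
Q(S, o) = -2*S/963 - o/963 (Q(S, o) = ((S + o) + S)/(-963) = (o + 2*S)*(-1/963) = -2*S/963 - o/963)
187*Q(a, 79) = 187*(-2/963*(-½) - 1/963*79) = 187*(1/963 - 79/963) = 187*(-26/321) = -4862/321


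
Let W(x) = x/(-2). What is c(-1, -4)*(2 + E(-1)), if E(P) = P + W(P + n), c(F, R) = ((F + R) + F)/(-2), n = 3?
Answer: 0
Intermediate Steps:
c(F, R) = -F - R/2 (c(F, R) = (R + 2*F)*(-1/2) = -F - R/2)
W(x) = -x/2 (W(x) = x*(-1/2) = -x/2)
E(P) = -3/2 + P/2 (E(P) = P - (P + 3)/2 = P - (3 + P)/2 = P + (-3/2 - P/2) = -3/2 + P/2)
c(-1, -4)*(2 + E(-1)) = (-1*(-1) - 1/2*(-4))*(2 + (-3/2 + (1/2)*(-1))) = (1 + 2)*(2 + (-3/2 - 1/2)) = 3*(2 - 2) = 3*0 = 0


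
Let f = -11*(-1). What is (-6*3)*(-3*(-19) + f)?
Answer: -1224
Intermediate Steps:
f = 11
(-6*3)*(-3*(-19) + f) = (-6*3)*(-3*(-19) + 11) = -18*(57 + 11) = -18*68 = -1224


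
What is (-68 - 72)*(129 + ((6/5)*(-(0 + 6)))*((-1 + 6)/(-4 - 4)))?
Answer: -18690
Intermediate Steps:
(-68 - 72)*(129 + ((6/5)*(-(0 + 6)))*((-1 + 6)/(-4 - 4))) = -140*(129 + ((6*(⅕))*(-1*6))*(5/(-8))) = -140*(129 + ((6/5)*(-6))*(5*(-⅛))) = -140*(129 - 36/5*(-5/8)) = -140*(129 + 9/2) = -140*267/2 = -18690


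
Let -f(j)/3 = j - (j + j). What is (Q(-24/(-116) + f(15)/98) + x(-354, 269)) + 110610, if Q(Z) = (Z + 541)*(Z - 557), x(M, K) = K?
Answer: -1538404904559/8076964 ≈ -1.9047e+5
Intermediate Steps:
f(j) = 3*j (f(j) = -3*(j - (j + j)) = -3*(j - 2*j) = -(-3)*j = 3*j)
Q(Z) = (-557 + Z)*(541 + Z) (Q(Z) = (541 + Z)*(-557 + Z) = (-557 + Z)*(541 + Z))
(Q(-24/(-116) + f(15)/98) + x(-354, 269)) + 110610 = ((-301337 + (-24/(-116) + (3*15)/98)² - 16*(-24/(-116) + (3*15)/98)) + 269) + 110610 = ((-301337 + (-24*(-1/116) + 45*(1/98))² - 16*(-24*(-1/116) + 45*(1/98))) + 269) + 110610 = ((-301337 + (6/29 + 45/98)² - 16*(6/29 + 45/98)) + 269) + 110610 = ((-301337 + (1893/2842)² - 16*1893/2842) + 269) + 110610 = ((-301337 + 3583449/8076964 - 15144/1421) + 269) + 110610 = (-2433970595915/8076964 + 269) + 110610 = -2431797892599/8076964 + 110610 = -1538404904559/8076964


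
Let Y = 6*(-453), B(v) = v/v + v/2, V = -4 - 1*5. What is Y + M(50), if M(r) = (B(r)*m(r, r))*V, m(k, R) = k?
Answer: -14418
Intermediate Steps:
V = -9 (V = -4 - 5 = -9)
B(v) = 1 + v/2 (B(v) = 1 + v*(½) = 1 + v/2)
Y = -2718
M(r) = -9*r*(1 + r/2) (M(r) = ((1 + r/2)*r)*(-9) = (r*(1 + r/2))*(-9) = -9*r*(1 + r/2))
Y + M(50) = -2718 - 9/2*50*(2 + 50) = -2718 - 9/2*50*52 = -2718 - 11700 = -14418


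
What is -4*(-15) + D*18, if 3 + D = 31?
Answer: 564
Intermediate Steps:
D = 28 (D = -3 + 31 = 28)
-4*(-15) + D*18 = -4*(-15) + 28*18 = 60 + 504 = 564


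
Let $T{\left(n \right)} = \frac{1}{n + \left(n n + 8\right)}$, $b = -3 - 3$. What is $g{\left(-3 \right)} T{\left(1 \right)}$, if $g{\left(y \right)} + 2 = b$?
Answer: $- \frac{4}{5} \approx -0.8$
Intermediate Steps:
$b = -6$ ($b = -3 - 3 = -6$)
$g{\left(y \right)} = -8$ ($g{\left(y \right)} = -2 - 6 = -8$)
$T{\left(n \right)} = \frac{1}{8 + n + n^{2}}$ ($T{\left(n \right)} = \frac{1}{n + \left(n^{2} + 8\right)} = \frac{1}{n + \left(8 + n^{2}\right)} = \frac{1}{8 + n + n^{2}}$)
$g{\left(-3 \right)} T{\left(1 \right)} = - \frac{8}{8 + 1 + 1^{2}} = - \frac{8}{8 + 1 + 1} = - \frac{8}{10} = \left(-8\right) \frac{1}{10} = - \frac{4}{5}$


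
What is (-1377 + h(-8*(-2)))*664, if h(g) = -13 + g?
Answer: -912336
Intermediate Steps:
(-1377 + h(-8*(-2)))*664 = (-1377 + (-13 - 8*(-2)))*664 = (-1377 + (-13 + 16))*664 = (-1377 + 3)*664 = -1374*664 = -912336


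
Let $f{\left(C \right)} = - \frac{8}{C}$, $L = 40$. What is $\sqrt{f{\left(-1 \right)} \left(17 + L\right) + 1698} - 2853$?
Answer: $-2853 + \sqrt{2154} \approx -2806.6$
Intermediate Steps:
$\sqrt{f{\left(-1 \right)} \left(17 + L\right) + 1698} - 2853 = \sqrt{- \frac{8}{-1} \left(17 + 40\right) + 1698} - 2853 = \sqrt{\left(-8\right) \left(-1\right) 57 + 1698} - 2853 = \sqrt{8 \cdot 57 + 1698} - 2853 = \sqrt{456 + 1698} - 2853 = \sqrt{2154} - 2853 = -2853 + \sqrt{2154}$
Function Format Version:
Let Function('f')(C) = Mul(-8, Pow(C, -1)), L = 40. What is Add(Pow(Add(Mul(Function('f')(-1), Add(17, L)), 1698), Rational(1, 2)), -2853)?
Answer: Add(-2853, Pow(2154, Rational(1, 2))) ≈ -2806.6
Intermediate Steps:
Add(Pow(Add(Mul(Function('f')(-1), Add(17, L)), 1698), Rational(1, 2)), -2853) = Add(Pow(Add(Mul(Mul(-8, Pow(-1, -1)), Add(17, 40)), 1698), Rational(1, 2)), -2853) = Add(Pow(Add(Mul(Mul(-8, -1), 57), 1698), Rational(1, 2)), -2853) = Add(Pow(Add(Mul(8, 57), 1698), Rational(1, 2)), -2853) = Add(Pow(Add(456, 1698), Rational(1, 2)), -2853) = Add(Pow(2154, Rational(1, 2)), -2853) = Add(-2853, Pow(2154, Rational(1, 2)))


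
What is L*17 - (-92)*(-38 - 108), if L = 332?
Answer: -7788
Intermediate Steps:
L*17 - (-92)*(-38 - 108) = 332*17 - (-92)*(-38 - 108) = 5644 - (-92)*(-146) = 5644 - 1*13432 = 5644 - 13432 = -7788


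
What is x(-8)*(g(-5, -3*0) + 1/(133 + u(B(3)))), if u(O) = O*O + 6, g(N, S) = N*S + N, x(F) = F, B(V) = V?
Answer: 1478/37 ≈ 39.946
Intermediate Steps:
g(N, S) = N + N*S
u(O) = 6 + O² (u(O) = O² + 6 = 6 + O²)
x(-8)*(g(-5, -3*0) + 1/(133 + u(B(3)))) = -8*(-5*(1 - 3*0) + 1/(133 + (6 + 3²))) = -8*(-5*(1 + 0) + 1/(133 + (6 + 9))) = -8*(-5*1 + 1/(133 + 15)) = -8*(-5 + 1/148) = -8*(-739/148) = 1478/37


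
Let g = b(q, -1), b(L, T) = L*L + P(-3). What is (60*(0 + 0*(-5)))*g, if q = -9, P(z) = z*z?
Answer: 0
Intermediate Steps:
P(z) = z²
b(L, T) = 9 + L² (b(L, T) = L*L + (-3)² = L² + 9 = 9 + L²)
g = 90 (g = 9 + (-9)² = 9 + 81 = 90)
(60*(0 + 0*(-5)))*g = (60*(0 + 0*(-5)))*90 = (60*(0 + 0))*90 = (60*0)*90 = 0*90 = 0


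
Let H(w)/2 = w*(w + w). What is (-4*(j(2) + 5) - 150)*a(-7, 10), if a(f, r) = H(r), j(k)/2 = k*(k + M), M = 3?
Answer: -100000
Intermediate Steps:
H(w) = 4*w² (H(w) = 2*(w*(w + w)) = 2*(w*(2*w)) = 2*(2*w²) = 4*w²)
j(k) = 2*k*(3 + k) (j(k) = 2*(k*(k + 3)) = 2*(k*(3 + k)) = 2*k*(3 + k))
a(f, r) = 4*r²
(-4*(j(2) + 5) - 150)*a(-7, 10) = (-4*(2*2*(3 + 2) + 5) - 150)*(4*10²) = (-4*(2*2*5 + 5) - 150)*(4*100) = (-4*(20 + 5) - 150)*400 = (-4*25 - 150)*400 = (-100 - 150)*400 = -250*400 = -100000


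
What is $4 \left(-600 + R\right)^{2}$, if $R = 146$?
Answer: $824464$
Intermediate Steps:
$4 \left(-600 + R\right)^{2} = 4 \left(-600 + 146\right)^{2} = 4 \left(-454\right)^{2} = 4 \cdot 206116 = 824464$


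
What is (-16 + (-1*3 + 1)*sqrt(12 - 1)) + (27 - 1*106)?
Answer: -95 - 2*sqrt(11) ≈ -101.63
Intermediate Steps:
(-16 + (-1*3 + 1)*sqrt(12 - 1)) + (27 - 1*106) = (-16 + (-3 + 1)*sqrt(11)) + (27 - 106) = (-16 - 2*sqrt(11)) - 79 = -95 - 2*sqrt(11)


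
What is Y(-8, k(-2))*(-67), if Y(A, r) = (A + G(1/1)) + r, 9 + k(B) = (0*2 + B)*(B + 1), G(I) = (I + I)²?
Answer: 737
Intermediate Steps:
G(I) = 4*I² (G(I) = (2*I)² = 4*I²)
k(B) = -9 + B*(1 + B) (k(B) = -9 + (0*2 + B)*(B + 1) = -9 + (0 + B)*(1 + B) = -9 + B*(1 + B))
Y(A, r) = 4 + A + r (Y(A, r) = (A + 4*(1/1)²) + r = (A + 4*1²) + r = (A + 4*1) + r = (A + 4) + r = (4 + A) + r = 4 + A + r)
Y(-8, k(-2))*(-67) = (4 - 8 + (-9 - 2 + (-2)²))*(-67) = (4 - 8 + (-9 - 2 + 4))*(-67) = (4 - 8 - 7)*(-67) = -11*(-67) = 737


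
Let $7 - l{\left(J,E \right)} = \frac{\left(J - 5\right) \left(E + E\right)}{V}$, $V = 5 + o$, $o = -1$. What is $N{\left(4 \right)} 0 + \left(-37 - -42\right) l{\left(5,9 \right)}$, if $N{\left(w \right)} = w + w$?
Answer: $35$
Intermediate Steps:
$N{\left(w \right)} = 2 w$
$V = 4$ ($V = 5 - 1 = 4$)
$l{\left(J,E \right)} = 7 - \frac{E \left(-5 + J\right)}{2}$ ($l{\left(J,E \right)} = 7 - \frac{\left(J - 5\right) \left(E + E\right)}{4} = 7 - \left(-5 + J\right) 2 E \frac{1}{4} = 7 - 2 E \left(-5 + J\right) \frac{1}{4} = 7 - \frac{E \left(-5 + J\right)}{2}$)
$N{\left(4 \right)} 0 + \left(-37 - -42\right) l{\left(5,9 \right)} = 2 \cdot 4 \cdot 0 + \left(-37 - -42\right) \left(7 + \frac{5}{2} \cdot 9 - \frac{9}{2} \cdot 5\right) = 8 \cdot 0 + \left(-37 + 42\right) \left(7 + \frac{45}{2} - \frac{45}{2}\right) = 0 + 5 \cdot 7 = 0 + 35 = 35$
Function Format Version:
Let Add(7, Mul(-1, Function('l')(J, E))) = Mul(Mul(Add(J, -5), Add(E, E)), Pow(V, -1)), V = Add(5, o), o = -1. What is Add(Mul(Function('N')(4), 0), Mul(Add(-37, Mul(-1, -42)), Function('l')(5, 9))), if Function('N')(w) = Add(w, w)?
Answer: 35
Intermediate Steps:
Function('N')(w) = Mul(2, w)
V = 4 (V = Add(5, -1) = 4)
Function('l')(J, E) = Add(7, Mul(Rational(-1, 2), E, Add(-5, J))) (Function('l')(J, E) = Add(7, Mul(-1, Mul(Mul(Add(J, -5), Add(E, E)), Pow(4, -1)))) = Add(7, Mul(-1, Mul(Mul(Add(-5, J), Mul(2, E)), Rational(1, 4)))) = Add(7, Mul(-1, Mul(Mul(2, E, Add(-5, J)), Rational(1, 4)))) = Add(7, Mul(-1, Mul(Rational(1, 2), E, Add(-5, J)))) = Add(7, Mul(Rational(-1, 2), E, Add(-5, J))))
Add(Mul(Function('N')(4), 0), Mul(Add(-37, Mul(-1, -42)), Function('l')(5, 9))) = Add(Mul(Mul(2, 4), 0), Mul(Add(-37, Mul(-1, -42)), Add(7, Mul(Rational(5, 2), 9), Mul(Rational(-1, 2), 9, 5)))) = Add(Mul(8, 0), Mul(Add(-37, 42), Add(7, Rational(45, 2), Rational(-45, 2)))) = Add(0, Mul(5, 7)) = Add(0, 35) = 35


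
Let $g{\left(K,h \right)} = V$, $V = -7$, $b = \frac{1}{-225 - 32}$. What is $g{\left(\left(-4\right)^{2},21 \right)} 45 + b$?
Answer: $- \frac{80956}{257} \approx -315.0$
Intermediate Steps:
$b = - \frac{1}{257}$ ($b = \frac{1}{-257} = - \frac{1}{257} \approx -0.0038911$)
$g{\left(K,h \right)} = -7$
$g{\left(\left(-4\right)^{2},21 \right)} 45 + b = \left(-7\right) 45 - \frac{1}{257} = -315 - \frac{1}{257} = - \frac{80956}{257}$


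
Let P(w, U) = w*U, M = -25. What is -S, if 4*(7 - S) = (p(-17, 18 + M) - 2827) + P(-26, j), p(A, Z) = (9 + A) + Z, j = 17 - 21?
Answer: -1383/2 ≈ -691.50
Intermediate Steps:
j = -4
P(w, U) = U*w
p(A, Z) = 9 + A + Z
S = 1383/2 (S = 7 - (((9 - 17 + (18 - 25)) - 2827) - 4*(-26))/4 = 7 - (((9 - 17 - 7) - 2827) + 104)/4 = 7 - ((-15 - 2827) + 104)/4 = 7 - (-2842 + 104)/4 = 7 - ¼*(-2738) = 7 + 1369/2 = 1383/2 ≈ 691.50)
-S = -1*1383/2 = -1383/2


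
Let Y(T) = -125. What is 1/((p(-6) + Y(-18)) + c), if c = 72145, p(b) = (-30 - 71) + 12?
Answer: 1/71931 ≈ 1.3902e-5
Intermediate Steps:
p(b) = -89 (p(b) = -101 + 12 = -89)
1/((p(-6) + Y(-18)) + c) = 1/((-89 - 125) + 72145) = 1/(-214 + 72145) = 1/71931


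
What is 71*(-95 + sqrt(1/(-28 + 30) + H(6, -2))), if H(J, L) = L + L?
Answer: -6745 + 71*I*sqrt(14)/2 ≈ -6745.0 + 132.83*I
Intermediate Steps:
H(J, L) = 2*L
71*(-95 + sqrt(1/(-28 + 30) + H(6, -2))) = 71*(-95 + sqrt(1/(-28 + 30) + 2*(-2))) = 71*(-95 + sqrt(1/2 - 4)) = 71*(-95 + sqrt(-7/2)) = 71*(-95 + I*sqrt(14)/2) = -6745 + 71*I*sqrt(14)/2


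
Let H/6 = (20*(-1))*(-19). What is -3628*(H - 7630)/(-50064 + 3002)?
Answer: -9704900/23531 ≈ -412.43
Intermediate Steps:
H = 2280 (H = 6*((20*(-1))*(-19)) = 6*(-20*(-19)) = 6*380 = 2280)
-3628*(H - 7630)/(-50064 + 3002) = -3628*(2280 - 7630)/(-50064 + 3002) = -3628/((-47062/(-5350))) = -3628/((-47062*(-1/5350))) = -3628/23531/2675 = -3628*2675/23531 = -9704900/23531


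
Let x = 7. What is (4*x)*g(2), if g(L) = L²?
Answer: 112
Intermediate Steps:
(4*x)*g(2) = (4*7)*2² = 28*4 = 112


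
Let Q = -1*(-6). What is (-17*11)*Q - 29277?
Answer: -30399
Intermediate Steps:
Q = 6
(-17*11)*Q - 29277 = -17*11*6 - 29277 = -187*6 - 29277 = -1122 - 29277 = -30399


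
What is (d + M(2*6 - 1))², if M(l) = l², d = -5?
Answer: 13456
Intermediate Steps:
(d + M(2*6 - 1))² = (-5 + (2*6 - 1)²)² = (-5 + (12 - 1)²)² = (-5 + 11²)² = (-5 + 121)² = 116² = 13456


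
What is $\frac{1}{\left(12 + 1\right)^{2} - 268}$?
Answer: $- \frac{1}{99} \approx -0.010101$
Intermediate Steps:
$\frac{1}{\left(12 + 1\right)^{2} - 268} = \frac{1}{13^{2} - 268} = \frac{1}{169 - 268} = \frac{1}{-99} = - \frac{1}{99}$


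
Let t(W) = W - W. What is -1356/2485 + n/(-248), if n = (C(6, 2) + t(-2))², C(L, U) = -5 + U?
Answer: -358653/616280 ≈ -0.58196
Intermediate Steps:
t(W) = 0
n = 9 (n = ((-5 + 2) + 0)² = (-3 + 0)² = (-3)² = 9)
-1356/2485 + n/(-248) = -1356/2485 + 9/(-248) = -1356*1/2485 + 9*(-1/248) = -1356/2485 - 9/248 = -358653/616280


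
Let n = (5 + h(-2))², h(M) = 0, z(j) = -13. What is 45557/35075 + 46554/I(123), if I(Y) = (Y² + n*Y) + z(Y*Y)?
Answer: 2461608937/638049325 ≈ 3.8580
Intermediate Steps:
n = 25 (n = (5 + 0)² = 5² = 25)
I(Y) = -13 + Y² + 25*Y (I(Y) = (Y² + 25*Y) - 13 = -13 + Y² + 25*Y)
45557/35075 + 46554/I(123) = 45557/35075 + 46554/(-13 + 123² + 25*123) = 45557*(1/35075) + 46554/(-13 + 15129 + 3075) = 45557/35075 + 46554/18191 = 2461608937/638049325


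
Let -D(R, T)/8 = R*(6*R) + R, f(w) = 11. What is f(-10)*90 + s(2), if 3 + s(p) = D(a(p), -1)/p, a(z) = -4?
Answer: 619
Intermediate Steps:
D(R, T) = -48*R² - 8*R (D(R, T) = -8*(R*(6*R) + R) = -8*(6*R² + R) = -8*(R + 6*R²) = -48*R² - 8*R)
s(p) = -3 - 736/p (s(p) = -3 + (-8*(-4)*(1 + 6*(-4)))/p = -3 + (-8*(-4)*(1 - 24))/p = -3 + (-8*(-4)*(-23))/p = -3 - 736/p)
f(-10)*90 + s(2) = 11*90 + (-3 - 736/2) = 990 + (-3 - 736*½) = 990 + (-3 - 368) = 990 - 371 = 619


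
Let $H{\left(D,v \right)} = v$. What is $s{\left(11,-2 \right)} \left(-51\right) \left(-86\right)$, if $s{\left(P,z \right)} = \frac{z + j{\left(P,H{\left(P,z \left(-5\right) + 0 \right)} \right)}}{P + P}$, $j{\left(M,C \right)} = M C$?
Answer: $\frac{236844}{11} \approx 21531.0$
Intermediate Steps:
$j{\left(M,C \right)} = C M$
$s{\left(P,z \right)} = \frac{z - 5 P z}{2 P}$ ($s{\left(P,z \right)} = \frac{z + \left(z \left(-5\right) + 0\right) P}{P + P} = \frac{z + \left(- 5 z + 0\right) P}{2 P} = \left(z + - 5 z P\right) \frac{1}{2 P} = \left(z - 5 P z\right) \frac{1}{2 P} = \frac{z - 5 P z}{2 P}$)
$s{\left(11,-2 \right)} \left(-51\right) \left(-86\right) = \frac{1}{2} \left(-2\right) \frac{1}{11} \left(1 - 55\right) \left(-51\right) \left(-86\right) = \frac{1}{2} \left(-2\right) \frac{1}{11} \left(-54\right) \left(-51\right) \left(-86\right) = \frac{54}{11} \left(-51\right) \left(-86\right) = \left(- \frac{2754}{11}\right) \left(-86\right) = \frac{236844}{11}$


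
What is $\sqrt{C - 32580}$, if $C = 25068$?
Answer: $2 i \sqrt{1878} \approx 86.672 i$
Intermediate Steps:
$\sqrt{C - 32580} = \sqrt{25068 - 32580} = \sqrt{-7512} = 2 i \sqrt{1878}$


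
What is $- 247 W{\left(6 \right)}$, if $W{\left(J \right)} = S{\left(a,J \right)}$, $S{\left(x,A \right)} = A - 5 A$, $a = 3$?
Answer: $5928$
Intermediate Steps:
$S{\left(x,A \right)} = - 4 A$
$W{\left(J \right)} = - 4 J$
$- 247 W{\left(6 \right)} = - 247 \left(\left(-4\right) 6\right) = \left(-247\right) \left(-24\right) = 5928$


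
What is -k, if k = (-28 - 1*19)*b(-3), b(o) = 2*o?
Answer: -282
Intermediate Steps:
k = 282 (k = (-28 - 1*19)*(2*(-3)) = (-28 - 19)*(-6) = -47*(-6) = 282)
-k = -1*282 = -282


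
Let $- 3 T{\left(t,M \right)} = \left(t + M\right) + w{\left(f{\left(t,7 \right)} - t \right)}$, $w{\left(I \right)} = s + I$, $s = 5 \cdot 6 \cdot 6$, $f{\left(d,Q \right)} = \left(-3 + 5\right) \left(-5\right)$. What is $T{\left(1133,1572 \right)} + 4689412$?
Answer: $\frac{14066494}{3} \approx 4.6888 \cdot 10^{6}$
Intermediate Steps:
$f{\left(d,Q \right)} = -10$ ($f{\left(d,Q \right)} = 2 \left(-5\right) = -10$)
$s = 180$ ($s = 30 \cdot 6 = 180$)
$w{\left(I \right)} = 180 + I$
$T{\left(t,M \right)} = - \frac{170}{3} - \frac{M}{3}$ ($T{\left(t,M \right)} = - \frac{\left(t + M\right) + \left(180 - \left(10 + t\right)\right)}{3} = - \frac{\left(M + t\right) - \left(-170 + t\right)}{3} = - \frac{170 + M}{3} = - \frac{170}{3} - \frac{M}{3}$)
$T{\left(1133,1572 \right)} + 4689412 = \left(- \frac{170}{3} - 524\right) + 4689412 = - \frac{1742}{3} + 4689412 = \frac{14066494}{3}$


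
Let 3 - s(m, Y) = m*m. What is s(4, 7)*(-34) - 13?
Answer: 429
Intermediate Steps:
s(m, Y) = 3 - m² (s(m, Y) = 3 - m*m = 3 - m²)
s(4, 7)*(-34) - 13 = (3 - 1*4²)*(-34) - 13 = (3 - 1*16)*(-34) - 13 = (3 - 16)*(-34) - 13 = -13*(-34) - 13 = 442 - 13 = 429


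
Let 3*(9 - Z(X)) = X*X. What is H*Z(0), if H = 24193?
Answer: 217737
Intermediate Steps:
Z(X) = 9 - X²/3 (Z(X) = 9 - X*X/3 = 9 - X²/3)
H*Z(0) = 24193*(9 - ⅓*0²) = 24193*(9 - ⅓*0) = 24193*(9 + 0) = 24193*9 = 217737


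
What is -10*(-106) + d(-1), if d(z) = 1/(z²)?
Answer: 1061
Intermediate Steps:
d(z) = z⁻²
-10*(-106) + d(-1) = -10*(-106) + (-1)⁻² = 1060 + 1 = 1061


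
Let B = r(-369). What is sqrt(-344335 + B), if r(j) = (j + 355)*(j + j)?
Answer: I*sqrt(334003) ≈ 577.93*I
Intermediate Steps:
r(j) = 2*j*(355 + j) (r(j) = (355 + j)*(2*j) = 2*j*(355 + j))
B = 10332 (B = 2*(-369)*(355 - 369) = 2*(-369)*(-14) = 10332)
sqrt(-344335 + B) = sqrt(-344335 + 10332) = sqrt(-334003) = I*sqrt(334003)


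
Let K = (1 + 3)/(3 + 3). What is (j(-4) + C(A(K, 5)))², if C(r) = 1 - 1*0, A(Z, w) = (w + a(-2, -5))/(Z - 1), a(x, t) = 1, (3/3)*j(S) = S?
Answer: 9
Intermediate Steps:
K = ⅔ (K = 4/6 = 4*(⅙) = ⅔ ≈ 0.66667)
j(S) = S
A(Z, w) = (1 + w)/(-1 + Z) (A(Z, w) = (w + 1)/(Z - 1) = (1 + w)/(-1 + Z))
C(r) = 1 (C(r) = 1 + 0 = 1)
(j(-4) + C(A(K, 5)))² = (-4 + 1)² = (-3)² = 9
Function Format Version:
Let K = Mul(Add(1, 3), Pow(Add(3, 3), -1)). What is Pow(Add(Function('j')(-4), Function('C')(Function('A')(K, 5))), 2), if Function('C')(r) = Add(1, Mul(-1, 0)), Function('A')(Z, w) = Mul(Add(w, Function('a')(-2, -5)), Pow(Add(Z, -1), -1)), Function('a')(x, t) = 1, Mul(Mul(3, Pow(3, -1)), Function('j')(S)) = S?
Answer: 9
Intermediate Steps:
K = Rational(2, 3) (K = Mul(4, Pow(6, -1)) = Mul(4, Rational(1, 6)) = Rational(2, 3) ≈ 0.66667)
Function('j')(S) = S
Function('A')(Z, w) = Mul(Pow(Add(-1, Z), -1), Add(1, w)) (Function('A')(Z, w) = Mul(Add(w, 1), Pow(Add(Z, -1), -1)) = Mul(Add(1, w), Pow(Add(-1, Z), -1)) = Mul(Pow(Add(-1, Z), -1), Add(1, w)))
Function('C')(r) = 1 (Function('C')(r) = Add(1, 0) = 1)
Pow(Add(Function('j')(-4), Function('C')(Function('A')(K, 5))), 2) = Pow(Add(-4, 1), 2) = Pow(-3, 2) = 9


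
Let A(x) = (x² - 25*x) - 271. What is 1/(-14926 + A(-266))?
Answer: 1/62209 ≈ 1.6075e-5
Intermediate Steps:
A(x) = -271 + x² - 25*x
1/(-14926 + A(-266)) = 1/(-14926 + (-271 + (-266)² - 25*(-266))) = 1/(-14926 + (-271 + 70756 + 6650)) = 1/(-14926 + 77135) = 1/62209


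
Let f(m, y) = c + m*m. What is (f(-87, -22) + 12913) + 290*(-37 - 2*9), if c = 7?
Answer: 4539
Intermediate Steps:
f(m, y) = 7 + m**2 (f(m, y) = 7 + m*m = 7 + m**2)
(f(-87, -22) + 12913) + 290*(-37 - 2*9) = ((7 + (-87)**2) + 12913) + 290*(-37 - 2*9) = ((7 + 7569) + 12913) + 290*(-37 - 18) = (7576 + 12913) + 290*(-55) = 20489 - 15950 = 4539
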